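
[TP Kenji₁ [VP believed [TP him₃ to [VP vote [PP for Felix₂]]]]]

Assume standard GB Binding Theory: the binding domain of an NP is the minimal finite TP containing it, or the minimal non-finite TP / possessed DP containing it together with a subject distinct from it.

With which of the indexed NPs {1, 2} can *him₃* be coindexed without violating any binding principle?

*him* is a pronoun, so Principle B applies: it must be free in its binding domain.
Binding domain of *him₃*: the matrix TP, whose subject is Kenji₁.
*Kenji₁* c-commands the pronoun within its binding domain → coindexation would violate Principle B.
*Felix₂*: the pronoun c-commands this R-expression → coindexation would violate Principle C on *Felix₂*.

none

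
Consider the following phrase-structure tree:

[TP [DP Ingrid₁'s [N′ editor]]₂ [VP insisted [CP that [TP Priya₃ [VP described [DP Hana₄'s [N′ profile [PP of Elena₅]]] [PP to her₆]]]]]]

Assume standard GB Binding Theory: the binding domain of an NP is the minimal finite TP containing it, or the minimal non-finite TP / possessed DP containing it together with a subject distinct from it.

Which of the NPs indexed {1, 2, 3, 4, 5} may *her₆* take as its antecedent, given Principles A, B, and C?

*her* is a pronoun, so Principle B applies: it must be free in its binding domain.
Binding domain of *her₆*: the embedded TP, whose subject is Priya₃.
*Ingrid₁* and the pronoun do not c-command one another → neither Principle B nor Principle C is at stake; coindexation permitted.
*[Ingrid₁'s editor]₂* c-commands the pronoun but from outside its binding domain, and is not c-commanded by it → coindexation permitted.
*Priya₃* c-commands the pronoun within its binding domain → coindexation would violate Principle B.
*Hana₄* and the pronoun do not c-command one another → neither Principle B nor Principle C is at stake; coindexation permitted.
*Elena₅* and the pronoun do not c-command one another → neither Principle B nor Principle C is at stake; coindexation permitted.

{1, 2, 4, 5}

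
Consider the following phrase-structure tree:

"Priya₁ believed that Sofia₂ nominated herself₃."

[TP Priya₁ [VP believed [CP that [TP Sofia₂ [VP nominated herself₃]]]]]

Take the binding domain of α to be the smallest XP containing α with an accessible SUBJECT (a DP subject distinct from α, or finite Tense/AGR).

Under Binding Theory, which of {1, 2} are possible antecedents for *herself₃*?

*herself* is an anaphor, so Principle A applies: it must be bound in its binding domain.
Binding domain of *herself₃*: the embedded TP, whose subject is Sofia₂.
*Priya₁* c-commands the anaphor but is outside its binding domain → cannot satisfy Principle A.
*Sofia₂* c-commands the anaphor within its binding domain → licit binder.

{2}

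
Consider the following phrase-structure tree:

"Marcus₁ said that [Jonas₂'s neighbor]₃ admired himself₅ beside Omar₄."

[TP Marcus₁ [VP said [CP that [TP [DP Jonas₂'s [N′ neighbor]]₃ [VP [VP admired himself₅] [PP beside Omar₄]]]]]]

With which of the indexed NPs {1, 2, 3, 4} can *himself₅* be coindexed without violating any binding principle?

{3}

*himself* is an anaphor, so Principle A applies: it must be bound in its binding domain.
Binding domain of *himself₅*: the embedded TP, whose subject is [Jonas₂'s neighbor]₃.
*Marcus₁* c-commands the anaphor but is outside its binding domain → cannot satisfy Principle A.
*Jonas₂* does not c-command the anaphor → cannot bind it.
*[Jonas₂'s neighbor]₃* c-commands the anaphor within its binding domain → licit binder.
*Omar₄* does not c-command the anaphor → cannot bind it.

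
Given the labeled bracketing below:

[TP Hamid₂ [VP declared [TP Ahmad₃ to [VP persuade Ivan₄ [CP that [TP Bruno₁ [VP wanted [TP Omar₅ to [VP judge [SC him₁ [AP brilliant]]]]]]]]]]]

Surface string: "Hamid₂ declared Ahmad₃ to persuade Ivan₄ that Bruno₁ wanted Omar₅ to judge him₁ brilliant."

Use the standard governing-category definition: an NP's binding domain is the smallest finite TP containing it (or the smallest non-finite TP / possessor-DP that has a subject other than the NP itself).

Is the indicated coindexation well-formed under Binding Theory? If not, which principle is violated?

grammatical

The two coindexed NPs are *Bruno₁* and *him₁*.
*him₁* is a pronoun; its binding domain is the embedded TP, whose subject is Omar₅. Within that domain it is c-commanded only by *Omar₅*, which carries a different index — the pronoun is free locally, so Principle B holds.
*Bruno₁* is an R-expression; *him₁* does not c-command it, and no other NP shares its index, so Principle C is satisfied.
All principles are respected.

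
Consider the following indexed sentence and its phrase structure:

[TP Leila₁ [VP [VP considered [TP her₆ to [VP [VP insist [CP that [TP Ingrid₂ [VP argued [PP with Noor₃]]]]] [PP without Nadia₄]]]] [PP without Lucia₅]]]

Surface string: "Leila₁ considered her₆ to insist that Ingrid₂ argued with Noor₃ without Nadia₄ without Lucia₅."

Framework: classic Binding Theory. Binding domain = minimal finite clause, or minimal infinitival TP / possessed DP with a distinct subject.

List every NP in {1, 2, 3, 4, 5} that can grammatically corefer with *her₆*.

*her* is a pronoun, so Principle B applies: it must be free in its binding domain.
Binding domain of *her₆*: the matrix TP, whose subject is Leila₁.
*Leila₁* c-commands the pronoun within its binding domain → coindexation would violate Principle B.
*Ingrid₂*: the pronoun c-commands this R-expression → coindexation would violate Principle C on *Ingrid₂*.
*Noor₃*: the pronoun c-commands this R-expression → coindexation would violate Principle C on *Noor₃*.
*Nadia₄*: the pronoun c-commands this R-expression → coindexation would violate Principle C on *Nadia₄*.
*Lucia₅* and the pronoun do not c-command one another → neither Principle B nor Principle C is at stake; coindexation permitted.

{5}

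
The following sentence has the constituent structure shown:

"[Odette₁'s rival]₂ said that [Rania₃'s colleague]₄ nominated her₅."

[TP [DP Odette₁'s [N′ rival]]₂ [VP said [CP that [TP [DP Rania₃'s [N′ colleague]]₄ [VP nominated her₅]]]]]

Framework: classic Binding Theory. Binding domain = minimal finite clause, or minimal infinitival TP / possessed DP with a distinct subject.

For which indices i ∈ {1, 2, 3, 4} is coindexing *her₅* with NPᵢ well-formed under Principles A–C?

*her* is a pronoun, so Principle B applies: it must be free in its binding domain.
Binding domain of *her₅*: the embedded TP, whose subject is [Rania₃'s colleague]₄.
*Odette₁* and the pronoun do not c-command one another → neither Principle B nor Principle C is at stake; coindexation permitted.
*[Odette₁'s rival]₂* c-commands the pronoun but from outside its binding domain, and is not c-commanded by it → coindexation permitted.
*Rania₃* and the pronoun do not c-command one another → neither Principle B nor Principle C is at stake; coindexation permitted.
*[Rania₃'s colleague]₄* c-commands the pronoun within its binding domain → coindexation would violate Principle B.

{1, 2, 3}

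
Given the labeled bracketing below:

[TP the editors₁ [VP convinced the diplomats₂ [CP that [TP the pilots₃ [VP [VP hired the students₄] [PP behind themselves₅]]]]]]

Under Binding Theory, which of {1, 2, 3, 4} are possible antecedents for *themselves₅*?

{3}

*themselves* is an anaphor, so Principle A applies: it must be bound in its binding domain.
Binding domain of *themselves₅*: the embedded TP, whose subject is the pilots₃.
*the editors₁* c-commands the anaphor but is outside its binding domain → cannot satisfy Principle A.
*the diplomats₂* c-commands the anaphor but is outside its binding domain → cannot satisfy Principle A.
*the pilots₃* c-commands the anaphor within its binding domain → licit binder.
*the students₄* does not c-command the anaphor → cannot bind it.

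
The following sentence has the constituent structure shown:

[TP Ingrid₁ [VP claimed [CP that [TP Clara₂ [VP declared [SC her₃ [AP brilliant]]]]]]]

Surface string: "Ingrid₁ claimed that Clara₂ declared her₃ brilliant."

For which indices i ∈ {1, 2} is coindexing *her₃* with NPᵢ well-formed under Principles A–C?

{1}

*her* is a pronoun, so Principle B applies: it must be free in its binding domain.
Binding domain of *her₃*: the embedded TP, whose subject is Clara₂.
*Ingrid₁* c-commands the pronoun but from outside its binding domain, and is not c-commanded by it → coindexation permitted.
*Clara₂* c-commands the pronoun within its binding domain → coindexation would violate Principle B.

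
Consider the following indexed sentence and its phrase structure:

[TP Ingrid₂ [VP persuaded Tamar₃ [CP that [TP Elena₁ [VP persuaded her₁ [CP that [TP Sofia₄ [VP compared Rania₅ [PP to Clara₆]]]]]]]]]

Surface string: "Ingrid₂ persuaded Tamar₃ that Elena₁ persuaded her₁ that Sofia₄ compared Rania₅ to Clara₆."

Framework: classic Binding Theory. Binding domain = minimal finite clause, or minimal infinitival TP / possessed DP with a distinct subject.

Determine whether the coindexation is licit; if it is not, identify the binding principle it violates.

Principle B

The two coindexed NPs are *Elena₁* and *her₁*.
*her₁* is a pronoun. Its binding domain is the embedded TP, whose subject is Elena₁.
*Elena₁* c-commands it within that domain and carries the same index.
The pronoun is locally bound → Principle B violation.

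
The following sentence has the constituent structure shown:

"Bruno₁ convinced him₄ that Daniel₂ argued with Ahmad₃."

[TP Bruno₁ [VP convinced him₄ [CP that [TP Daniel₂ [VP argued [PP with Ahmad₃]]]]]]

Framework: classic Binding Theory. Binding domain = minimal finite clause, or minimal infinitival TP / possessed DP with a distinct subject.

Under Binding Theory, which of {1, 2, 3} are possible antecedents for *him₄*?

none

*him* is a pronoun, so Principle B applies: it must be free in its binding domain.
Binding domain of *him₄*: the matrix TP, whose subject is Bruno₁.
*Bruno₁* c-commands the pronoun within its binding domain → coindexation would violate Principle B.
*Daniel₂*: the pronoun c-commands this R-expression → coindexation would violate Principle C on *Daniel₂*.
*Ahmad₃*: the pronoun c-commands this R-expression → coindexation would violate Principle C on *Ahmad₃*.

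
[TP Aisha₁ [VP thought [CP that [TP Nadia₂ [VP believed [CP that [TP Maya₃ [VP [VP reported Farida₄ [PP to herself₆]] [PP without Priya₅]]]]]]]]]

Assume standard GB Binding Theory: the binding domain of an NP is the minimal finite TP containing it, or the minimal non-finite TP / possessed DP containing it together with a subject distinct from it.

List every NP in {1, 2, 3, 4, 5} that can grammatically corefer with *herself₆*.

*herself* is an anaphor, so Principle A applies: it must be bound in its binding domain.
Binding domain of *herself₆*: the embedded TP, whose subject is Maya₃.
*Aisha₁* c-commands the anaphor but is outside its binding domain → cannot satisfy Principle A.
*Nadia₂* c-commands the anaphor but is outside its binding domain → cannot satisfy Principle A.
*Maya₃* c-commands the anaphor within its binding domain → licit binder.
*Farida₄* c-commands the anaphor within its binding domain → licit binder.
*Priya₅* does not c-command the anaphor → cannot bind it.

{3, 4}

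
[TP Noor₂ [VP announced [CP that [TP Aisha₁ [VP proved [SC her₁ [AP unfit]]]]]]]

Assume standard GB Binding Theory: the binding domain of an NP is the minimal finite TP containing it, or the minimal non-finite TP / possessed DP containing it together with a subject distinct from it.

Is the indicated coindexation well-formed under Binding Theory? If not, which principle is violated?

Principle B

The two coindexed NPs are *Aisha₁* and *her₁*.
*her₁* is a pronoun. Its binding domain is the embedded TP, whose subject is Aisha₁.
*Aisha₁* c-commands it within that domain and carries the same index.
The pronoun is locally bound → Principle B violation.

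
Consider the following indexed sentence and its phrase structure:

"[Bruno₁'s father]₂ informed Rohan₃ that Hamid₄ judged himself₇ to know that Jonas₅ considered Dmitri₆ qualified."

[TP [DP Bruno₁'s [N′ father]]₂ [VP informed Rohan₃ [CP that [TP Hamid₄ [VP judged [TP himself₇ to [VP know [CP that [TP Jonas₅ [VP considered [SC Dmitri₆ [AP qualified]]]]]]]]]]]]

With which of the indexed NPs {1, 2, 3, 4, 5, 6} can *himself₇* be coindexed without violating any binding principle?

*himself* is an anaphor, so Principle A applies: it must be bound in its binding domain.
Binding domain of *himself₇*: the embedded TP, whose subject is Hamid₄.
*Bruno₁* does not c-command the anaphor → cannot bind it.
*[Bruno₁'s father]₂* c-commands the anaphor but is outside its binding domain → cannot satisfy Principle A.
*Rohan₃* c-commands the anaphor but is outside its binding domain → cannot satisfy Principle A.
*Hamid₄* c-commands the anaphor within its binding domain → licit binder.
*Jonas₅* does not c-command the anaphor → cannot bind it.
*Dmitri₆* does not c-command the anaphor → cannot bind it.

{4}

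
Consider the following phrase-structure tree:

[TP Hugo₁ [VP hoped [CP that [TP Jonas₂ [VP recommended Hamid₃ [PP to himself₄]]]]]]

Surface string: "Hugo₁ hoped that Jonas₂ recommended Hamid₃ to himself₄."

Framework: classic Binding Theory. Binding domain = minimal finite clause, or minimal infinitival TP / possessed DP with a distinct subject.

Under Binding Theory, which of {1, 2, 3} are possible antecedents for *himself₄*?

{2, 3}

*himself* is an anaphor, so Principle A applies: it must be bound in its binding domain.
Binding domain of *himself₄*: the embedded TP, whose subject is Jonas₂.
*Hugo₁* c-commands the anaphor but is outside its binding domain → cannot satisfy Principle A.
*Jonas₂* c-commands the anaphor within its binding domain → licit binder.
*Hamid₃* c-commands the anaphor within its binding domain → licit binder.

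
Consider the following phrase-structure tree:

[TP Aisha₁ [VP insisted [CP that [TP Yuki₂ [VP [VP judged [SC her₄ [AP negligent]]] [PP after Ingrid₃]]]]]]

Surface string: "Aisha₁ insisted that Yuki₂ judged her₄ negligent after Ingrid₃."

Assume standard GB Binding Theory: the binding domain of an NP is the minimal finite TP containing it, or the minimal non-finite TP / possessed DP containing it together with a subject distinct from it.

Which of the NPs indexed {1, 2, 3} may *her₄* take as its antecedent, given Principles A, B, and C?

{1, 3}

*her* is a pronoun, so Principle B applies: it must be free in its binding domain.
Binding domain of *her₄*: the embedded TP, whose subject is Yuki₂.
*Aisha₁* c-commands the pronoun but from outside its binding domain, and is not c-commanded by it → coindexation permitted.
*Yuki₂* c-commands the pronoun within its binding domain → coindexation would violate Principle B.
*Ingrid₃* and the pronoun do not c-command one another → neither Principle B nor Principle C is at stake; coindexation permitted.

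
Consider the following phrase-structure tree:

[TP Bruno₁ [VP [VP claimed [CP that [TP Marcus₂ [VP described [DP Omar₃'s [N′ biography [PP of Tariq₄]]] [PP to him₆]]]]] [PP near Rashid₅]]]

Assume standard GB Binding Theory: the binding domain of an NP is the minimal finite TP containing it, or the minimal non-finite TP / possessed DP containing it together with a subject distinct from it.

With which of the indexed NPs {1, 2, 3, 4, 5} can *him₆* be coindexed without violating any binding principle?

{1, 3, 4, 5}

*him* is a pronoun, so Principle B applies: it must be free in its binding domain.
Binding domain of *him₆*: the embedded TP, whose subject is Marcus₂.
*Bruno₁* c-commands the pronoun but from outside its binding domain, and is not c-commanded by it → coindexation permitted.
*Marcus₂* c-commands the pronoun within its binding domain → coindexation would violate Principle B.
*Omar₃* and the pronoun do not c-command one another → neither Principle B nor Principle C is at stake; coindexation permitted.
*Tariq₄* and the pronoun do not c-command one another → neither Principle B nor Principle C is at stake; coindexation permitted.
*Rashid₅* and the pronoun do not c-command one another → neither Principle B nor Principle C is at stake; coindexation permitted.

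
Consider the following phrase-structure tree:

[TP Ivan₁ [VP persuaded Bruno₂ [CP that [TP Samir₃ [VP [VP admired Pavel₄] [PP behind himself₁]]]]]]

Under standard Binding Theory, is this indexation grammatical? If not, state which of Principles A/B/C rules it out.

The two coindexed NPs are *Ivan₁* and *himself₁*.
*himself₁* is an anaphor. Principle A requires it to be bound within its binding domain — the embedded TP, whose subject is Samir₃.
Within that domain it is c-commanded by *Samir₃*, which does not share its index.
*Ivan₁* does c-command the anaphor, but from outside its binding domain.
The anaphor is unbound in its domain → Principle A violation.

Principle A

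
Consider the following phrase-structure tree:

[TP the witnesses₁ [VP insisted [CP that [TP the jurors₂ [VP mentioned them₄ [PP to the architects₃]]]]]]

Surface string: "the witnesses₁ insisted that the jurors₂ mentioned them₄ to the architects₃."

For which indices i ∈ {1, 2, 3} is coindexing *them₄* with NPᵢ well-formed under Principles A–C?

{1}

*them* is a pronoun, so Principle B applies: it must be free in its binding domain.
Binding domain of *them₄*: the embedded TP, whose subject is the jurors₂.
*the witnesses₁* c-commands the pronoun but from outside its binding domain, and is not c-commanded by it → coindexation permitted.
*the jurors₂* c-commands the pronoun within its binding domain → coindexation would violate Principle B.
*the architects₃*: the pronoun c-commands this R-expression → coindexation would violate Principle C on *the architects₃*.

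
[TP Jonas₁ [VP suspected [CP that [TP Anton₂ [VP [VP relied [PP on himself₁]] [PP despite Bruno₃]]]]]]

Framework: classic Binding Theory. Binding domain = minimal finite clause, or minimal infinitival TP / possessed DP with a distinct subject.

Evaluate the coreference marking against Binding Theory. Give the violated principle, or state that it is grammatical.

The two coindexed NPs are *Jonas₁* and *himself₁*.
*himself₁* is an anaphor. Principle A requires it to be bound within its binding domain — the embedded TP, whose subject is Anton₂.
Within that domain it is c-commanded by *Anton₂*, which does not share its index.
*Jonas₁* does c-command the anaphor, but from outside its binding domain.
The anaphor is unbound in its domain → Principle A violation.

Principle A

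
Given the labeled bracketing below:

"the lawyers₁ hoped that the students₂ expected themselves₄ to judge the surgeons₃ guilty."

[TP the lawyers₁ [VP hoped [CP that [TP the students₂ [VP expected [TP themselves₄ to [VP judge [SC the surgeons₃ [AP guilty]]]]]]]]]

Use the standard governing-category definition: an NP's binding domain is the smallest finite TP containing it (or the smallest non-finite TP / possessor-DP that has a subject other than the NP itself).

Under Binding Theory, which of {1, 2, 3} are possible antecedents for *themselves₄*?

*themselves* is an anaphor, so Principle A applies: it must be bound in its binding domain.
Binding domain of *themselves₄*: the embedded TP, whose subject is the students₂.
*the lawyers₁* c-commands the anaphor but is outside its binding domain → cannot satisfy Principle A.
*the students₂* c-commands the anaphor within its binding domain → licit binder.
*the surgeons₃* does not c-command the anaphor → cannot bind it.

{2}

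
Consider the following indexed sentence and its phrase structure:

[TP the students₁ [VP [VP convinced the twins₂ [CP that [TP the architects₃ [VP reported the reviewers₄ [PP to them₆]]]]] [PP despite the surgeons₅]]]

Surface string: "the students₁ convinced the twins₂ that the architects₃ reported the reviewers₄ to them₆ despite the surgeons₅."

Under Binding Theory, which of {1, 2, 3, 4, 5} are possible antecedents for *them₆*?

{1, 2, 5}

*them* is a pronoun, so Principle B applies: it must be free in its binding domain.
Binding domain of *them₆*: the embedded TP, whose subject is the architects₃.
*the students₁* c-commands the pronoun but from outside its binding domain, and is not c-commanded by it → coindexation permitted.
*the twins₂* c-commands the pronoun but from outside its binding domain, and is not c-commanded by it → coindexation permitted.
*the architects₃* c-commands the pronoun within its binding domain → coindexation would violate Principle B.
*the reviewers₄* c-commands the pronoun within its binding domain → coindexation would violate Principle B.
*the surgeons₅* and the pronoun do not c-command one another → neither Principle B nor Principle C is at stake; coindexation permitted.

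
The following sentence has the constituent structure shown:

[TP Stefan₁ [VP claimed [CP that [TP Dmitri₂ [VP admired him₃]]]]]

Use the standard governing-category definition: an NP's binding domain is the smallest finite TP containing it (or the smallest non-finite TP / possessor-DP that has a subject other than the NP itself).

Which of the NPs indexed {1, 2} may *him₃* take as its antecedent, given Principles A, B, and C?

{1}

*him* is a pronoun, so Principle B applies: it must be free in its binding domain.
Binding domain of *him₃*: the embedded TP, whose subject is Dmitri₂.
*Stefan₁* c-commands the pronoun but from outside its binding domain, and is not c-commanded by it → coindexation permitted.
*Dmitri₂* c-commands the pronoun within its binding domain → coindexation would violate Principle B.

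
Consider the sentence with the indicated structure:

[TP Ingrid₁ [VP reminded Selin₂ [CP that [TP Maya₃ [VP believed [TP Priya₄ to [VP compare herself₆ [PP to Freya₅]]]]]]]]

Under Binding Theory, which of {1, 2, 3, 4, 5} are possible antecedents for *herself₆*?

*herself* is an anaphor, so Principle A applies: it must be bound in its binding domain.
Binding domain of *herself₆*: the embedded TP, whose subject is Priya₄.
*Ingrid₁* c-commands the anaphor but is outside its binding domain → cannot satisfy Principle A.
*Selin₂* c-commands the anaphor but is outside its binding domain → cannot satisfy Principle A.
*Maya₃* c-commands the anaphor but is outside its binding domain → cannot satisfy Principle A.
*Priya₄* c-commands the anaphor within its binding domain → licit binder.
*Freya₅* does not c-command the anaphor → cannot bind it.

{4}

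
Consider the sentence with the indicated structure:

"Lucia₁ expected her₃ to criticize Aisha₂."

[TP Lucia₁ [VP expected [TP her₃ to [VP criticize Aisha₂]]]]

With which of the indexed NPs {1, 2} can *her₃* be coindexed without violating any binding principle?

none

*her* is a pronoun, so Principle B applies: it must be free in its binding domain.
Binding domain of *her₃*: the matrix TP, whose subject is Lucia₁.
*Lucia₁* c-commands the pronoun within its binding domain → coindexation would violate Principle B.
*Aisha₂*: the pronoun c-commands this R-expression → coindexation would violate Principle C on *Aisha₂*.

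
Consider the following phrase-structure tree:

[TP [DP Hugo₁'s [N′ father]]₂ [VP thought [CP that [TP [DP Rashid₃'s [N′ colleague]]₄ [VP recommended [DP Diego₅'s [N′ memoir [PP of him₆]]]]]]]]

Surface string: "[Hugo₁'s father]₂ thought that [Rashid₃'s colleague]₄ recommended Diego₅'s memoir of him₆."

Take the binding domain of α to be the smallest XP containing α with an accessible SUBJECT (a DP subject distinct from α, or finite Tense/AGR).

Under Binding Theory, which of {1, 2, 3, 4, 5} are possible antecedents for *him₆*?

{1, 2, 3, 4}

*him* is a pronoun, so Principle B applies: it must be free in its binding domain.
Binding domain of *him₆*: the possessed DP, whose subject is Diego₅.
*Hugo₁* and the pronoun do not c-command one another → neither Principle B nor Principle C is at stake; coindexation permitted.
*[Hugo₁'s father]₂* c-commands the pronoun but from outside its binding domain, and is not c-commanded by it → coindexation permitted.
*Rashid₃* and the pronoun do not c-command one another → neither Principle B nor Principle C is at stake; coindexation permitted.
*[Rashid₃'s colleague]₄* c-commands the pronoun but from outside its binding domain, and is not c-commanded by it → coindexation permitted.
*Diego₅* c-commands the pronoun within its binding domain → coindexation would violate Principle B.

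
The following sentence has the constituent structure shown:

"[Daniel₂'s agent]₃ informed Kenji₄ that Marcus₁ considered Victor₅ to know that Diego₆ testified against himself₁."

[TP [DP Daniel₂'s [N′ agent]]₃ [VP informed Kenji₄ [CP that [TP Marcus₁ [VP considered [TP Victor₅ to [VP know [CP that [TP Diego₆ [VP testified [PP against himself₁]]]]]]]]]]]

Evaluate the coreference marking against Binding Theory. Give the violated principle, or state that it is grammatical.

Principle A

The two coindexed NPs are *Marcus₁* and *himself₁*.
*himself₁* is an anaphor. Principle A requires it to be bound within its binding domain — the embedded TP, whose subject is Diego₆.
Within that domain it is c-commanded by *Diego₆*, which does not share its index.
*Marcus₁* does c-command the anaphor, but from outside its binding domain.
The anaphor is unbound in its domain → Principle A violation.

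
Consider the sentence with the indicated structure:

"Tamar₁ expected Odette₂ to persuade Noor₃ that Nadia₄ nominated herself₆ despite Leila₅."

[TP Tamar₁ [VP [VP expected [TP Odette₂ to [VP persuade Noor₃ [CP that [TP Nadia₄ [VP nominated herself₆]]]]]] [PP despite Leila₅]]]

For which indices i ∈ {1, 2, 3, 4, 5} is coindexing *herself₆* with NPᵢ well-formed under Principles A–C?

*herself* is an anaphor, so Principle A applies: it must be bound in its binding domain.
Binding domain of *herself₆*: the embedded TP, whose subject is Nadia₄.
*Tamar₁* c-commands the anaphor but is outside its binding domain → cannot satisfy Principle A.
*Odette₂* c-commands the anaphor but is outside its binding domain → cannot satisfy Principle A.
*Noor₃* c-commands the anaphor but is outside its binding domain → cannot satisfy Principle A.
*Nadia₄* c-commands the anaphor within its binding domain → licit binder.
*Leila₅* does not c-command the anaphor → cannot bind it.

{4}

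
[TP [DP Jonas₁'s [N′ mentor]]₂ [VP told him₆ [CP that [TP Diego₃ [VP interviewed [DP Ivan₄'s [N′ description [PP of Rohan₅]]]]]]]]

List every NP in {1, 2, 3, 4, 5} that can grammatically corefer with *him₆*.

*him* is a pronoun, so Principle B applies: it must be free in its binding domain.
Binding domain of *him₆*: the matrix TP, whose subject is [Jonas₁'s mentor]₂.
*Jonas₁* and the pronoun do not c-command one another → neither Principle B nor Principle C is at stake; coindexation permitted.
*[Jonas₁'s mentor]₂* c-commands the pronoun within its binding domain → coindexation would violate Principle B.
*Diego₃*: the pronoun c-commands this R-expression → coindexation would violate Principle C on *Diego₃*.
*Ivan₄*: the pronoun c-commands this R-expression → coindexation would violate Principle C on *Ivan₄*.
*Rohan₅*: the pronoun c-commands this R-expression → coindexation would violate Principle C on *Rohan₅*.

{1}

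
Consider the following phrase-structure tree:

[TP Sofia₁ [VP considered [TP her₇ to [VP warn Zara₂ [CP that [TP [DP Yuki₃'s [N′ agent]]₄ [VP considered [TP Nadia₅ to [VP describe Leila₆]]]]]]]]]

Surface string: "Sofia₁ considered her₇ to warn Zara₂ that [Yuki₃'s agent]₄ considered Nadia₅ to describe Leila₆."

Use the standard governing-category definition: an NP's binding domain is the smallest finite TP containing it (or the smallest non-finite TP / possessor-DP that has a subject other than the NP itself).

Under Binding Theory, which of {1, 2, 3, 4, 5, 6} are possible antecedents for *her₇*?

none

*her* is a pronoun, so Principle B applies: it must be free in its binding domain.
Binding domain of *her₇*: the matrix TP, whose subject is Sofia₁.
*Sofia₁* c-commands the pronoun within its binding domain → coindexation would violate Principle B.
*Zara₂*: the pronoun c-commands this R-expression → coindexation would violate Principle C on *Zara₂*.
*Yuki₃*: the pronoun c-commands this R-expression → coindexation would violate Principle C on *Yuki₃*.
*[Yuki₃'s agent]₄*: the pronoun c-commands this R-expression → coindexation would violate Principle C on *[Yuki₃'s agent]₄*.
*Nadia₅*: the pronoun c-commands this R-expression → coindexation would violate Principle C on *Nadia₅*.
*Leila₆*: the pronoun c-commands this R-expression → coindexation would violate Principle C on *Leila₆*.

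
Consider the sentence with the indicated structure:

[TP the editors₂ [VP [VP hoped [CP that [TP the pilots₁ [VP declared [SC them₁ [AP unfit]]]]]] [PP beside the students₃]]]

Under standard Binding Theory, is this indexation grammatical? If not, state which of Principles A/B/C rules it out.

Principle B

The two coindexed NPs are *the pilots₁* and *them₁*.
*them₁* is a pronoun. Its binding domain is the embedded TP, whose subject is the pilots₁.
*the pilots₁* c-commands it within that domain and carries the same index.
The pronoun is locally bound → Principle B violation.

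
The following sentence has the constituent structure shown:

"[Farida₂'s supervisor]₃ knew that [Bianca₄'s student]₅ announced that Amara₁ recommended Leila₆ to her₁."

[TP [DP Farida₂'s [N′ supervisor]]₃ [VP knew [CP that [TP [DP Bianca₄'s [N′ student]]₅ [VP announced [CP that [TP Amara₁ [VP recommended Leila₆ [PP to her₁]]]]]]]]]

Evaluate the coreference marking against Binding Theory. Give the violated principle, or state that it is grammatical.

Principle B

The two coindexed NPs are *Amara₁* and *her₁*.
*her₁* is a pronoun. Its binding domain is the embedded TP, whose subject is Amara₁.
*Amara₁* c-commands it within that domain and carries the same index.
The pronoun is locally bound → Principle B violation.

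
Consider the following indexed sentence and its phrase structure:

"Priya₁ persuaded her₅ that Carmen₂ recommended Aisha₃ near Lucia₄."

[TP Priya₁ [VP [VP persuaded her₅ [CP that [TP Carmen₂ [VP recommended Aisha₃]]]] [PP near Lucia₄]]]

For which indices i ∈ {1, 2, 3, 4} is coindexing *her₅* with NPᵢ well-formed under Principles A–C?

{4}

*her* is a pronoun, so Principle B applies: it must be free in its binding domain.
Binding domain of *her₅*: the matrix TP, whose subject is Priya₁.
*Priya₁* c-commands the pronoun within its binding domain → coindexation would violate Principle B.
*Carmen₂*: the pronoun c-commands this R-expression → coindexation would violate Principle C on *Carmen₂*.
*Aisha₃*: the pronoun c-commands this R-expression → coindexation would violate Principle C on *Aisha₃*.
*Lucia₄* and the pronoun do not c-command one another → neither Principle B nor Principle C is at stake; coindexation permitted.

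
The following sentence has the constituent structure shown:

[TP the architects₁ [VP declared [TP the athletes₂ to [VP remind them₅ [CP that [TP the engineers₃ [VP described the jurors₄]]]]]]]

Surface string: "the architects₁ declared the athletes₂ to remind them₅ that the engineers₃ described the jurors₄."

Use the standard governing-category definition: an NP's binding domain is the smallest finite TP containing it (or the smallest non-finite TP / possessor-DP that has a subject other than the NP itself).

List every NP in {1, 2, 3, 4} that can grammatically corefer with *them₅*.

{1}

*them* is a pronoun, so Principle B applies: it must be free in its binding domain.
Binding domain of *them₅*: the embedded TP, whose subject is the athletes₂.
*the architects₁* c-commands the pronoun but from outside its binding domain, and is not c-commanded by it → coindexation permitted.
*the athletes₂* c-commands the pronoun within its binding domain → coindexation would violate Principle B.
*the engineers₃*: the pronoun c-commands this R-expression → coindexation would violate Principle C on *the engineers₃*.
*the jurors₄*: the pronoun c-commands this R-expression → coindexation would violate Principle C on *the jurors₄*.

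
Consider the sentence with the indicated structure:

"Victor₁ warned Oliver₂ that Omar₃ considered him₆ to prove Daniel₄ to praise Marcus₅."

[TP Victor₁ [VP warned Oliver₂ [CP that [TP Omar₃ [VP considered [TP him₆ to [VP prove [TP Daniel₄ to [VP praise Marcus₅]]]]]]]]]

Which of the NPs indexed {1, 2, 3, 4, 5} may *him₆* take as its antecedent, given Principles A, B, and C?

{1, 2}

*him* is a pronoun, so Principle B applies: it must be free in its binding domain.
Binding domain of *him₆*: the embedded TP, whose subject is Omar₃.
*Victor₁* c-commands the pronoun but from outside its binding domain, and is not c-commanded by it → coindexation permitted.
*Oliver₂* c-commands the pronoun but from outside its binding domain, and is not c-commanded by it → coindexation permitted.
*Omar₃* c-commands the pronoun within its binding domain → coindexation would violate Principle B.
*Daniel₄*: the pronoun c-commands this R-expression → coindexation would violate Principle C on *Daniel₄*.
*Marcus₅*: the pronoun c-commands this R-expression → coindexation would violate Principle C on *Marcus₅*.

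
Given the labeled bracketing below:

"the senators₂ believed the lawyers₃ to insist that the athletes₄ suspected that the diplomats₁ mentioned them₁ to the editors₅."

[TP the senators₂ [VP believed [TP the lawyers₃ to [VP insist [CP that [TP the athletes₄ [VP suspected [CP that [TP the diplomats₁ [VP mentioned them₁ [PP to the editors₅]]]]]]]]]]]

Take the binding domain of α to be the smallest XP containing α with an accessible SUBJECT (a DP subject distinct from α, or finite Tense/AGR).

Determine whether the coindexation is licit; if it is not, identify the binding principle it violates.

Principle B

The two coindexed NPs are *the diplomats₁* and *them₁*.
*them₁* is a pronoun. Its binding domain is the embedded TP, whose subject is the diplomats₁.
*the diplomats₁* c-commands it within that domain and carries the same index.
The pronoun is locally bound → Principle B violation.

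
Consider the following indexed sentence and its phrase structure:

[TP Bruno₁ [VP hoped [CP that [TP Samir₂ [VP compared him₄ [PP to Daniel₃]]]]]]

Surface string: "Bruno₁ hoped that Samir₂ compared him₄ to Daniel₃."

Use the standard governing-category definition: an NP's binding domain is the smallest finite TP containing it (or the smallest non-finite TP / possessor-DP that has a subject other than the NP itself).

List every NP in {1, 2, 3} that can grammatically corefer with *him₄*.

{1}

*him* is a pronoun, so Principle B applies: it must be free in its binding domain.
Binding domain of *him₄*: the embedded TP, whose subject is Samir₂.
*Bruno₁* c-commands the pronoun but from outside its binding domain, and is not c-commanded by it → coindexation permitted.
*Samir₂* c-commands the pronoun within its binding domain → coindexation would violate Principle B.
*Daniel₃*: the pronoun c-commands this R-expression → coindexation would violate Principle C on *Daniel₃*.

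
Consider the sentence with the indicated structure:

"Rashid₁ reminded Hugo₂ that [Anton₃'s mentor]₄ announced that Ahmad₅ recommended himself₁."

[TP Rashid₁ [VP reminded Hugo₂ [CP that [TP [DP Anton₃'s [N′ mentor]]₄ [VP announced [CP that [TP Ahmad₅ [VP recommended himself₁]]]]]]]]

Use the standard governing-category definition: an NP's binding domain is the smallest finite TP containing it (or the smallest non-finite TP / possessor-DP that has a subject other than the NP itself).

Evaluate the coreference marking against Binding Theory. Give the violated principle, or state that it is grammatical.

The two coindexed NPs are *Rashid₁* and *himself₁*.
*himself₁* is an anaphor. Principle A requires it to be bound within its binding domain — the embedded TP, whose subject is Ahmad₅.
Within that domain it is c-commanded by *Ahmad₅*, which does not share its index.
*Rashid₁* does c-command the anaphor, but from outside its binding domain.
The anaphor is unbound in its domain → Principle A violation.

Principle A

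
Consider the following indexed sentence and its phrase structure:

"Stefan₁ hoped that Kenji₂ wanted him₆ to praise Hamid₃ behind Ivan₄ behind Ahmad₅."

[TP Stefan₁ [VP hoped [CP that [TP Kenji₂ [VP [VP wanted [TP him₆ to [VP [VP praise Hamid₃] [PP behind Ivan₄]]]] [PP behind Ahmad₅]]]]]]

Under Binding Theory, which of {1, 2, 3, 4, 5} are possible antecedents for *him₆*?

{1, 5}

*him* is a pronoun, so Principle B applies: it must be free in its binding domain.
Binding domain of *him₆*: the embedded TP, whose subject is Kenji₂.
*Stefan₁* c-commands the pronoun but from outside its binding domain, and is not c-commanded by it → coindexation permitted.
*Kenji₂* c-commands the pronoun within its binding domain → coindexation would violate Principle B.
*Hamid₃*: the pronoun c-commands this R-expression → coindexation would violate Principle C on *Hamid₃*.
*Ivan₄*: the pronoun c-commands this R-expression → coindexation would violate Principle C on *Ivan₄*.
*Ahmad₅* and the pronoun do not c-command one another → neither Principle B nor Principle C is at stake; coindexation permitted.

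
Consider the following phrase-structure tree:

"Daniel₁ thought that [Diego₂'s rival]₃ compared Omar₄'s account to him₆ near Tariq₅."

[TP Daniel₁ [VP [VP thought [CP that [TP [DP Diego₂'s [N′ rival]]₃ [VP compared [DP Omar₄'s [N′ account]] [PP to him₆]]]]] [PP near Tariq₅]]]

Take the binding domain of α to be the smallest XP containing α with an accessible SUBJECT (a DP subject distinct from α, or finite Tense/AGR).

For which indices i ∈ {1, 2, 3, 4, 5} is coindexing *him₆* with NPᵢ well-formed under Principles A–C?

*him* is a pronoun, so Principle B applies: it must be free in its binding domain.
Binding domain of *him₆*: the embedded TP, whose subject is [Diego₂'s rival]₃.
*Daniel₁* c-commands the pronoun but from outside its binding domain, and is not c-commanded by it → coindexation permitted.
*Diego₂* and the pronoun do not c-command one another → neither Principle B nor Principle C is at stake; coindexation permitted.
*[Diego₂'s rival]₃* c-commands the pronoun within its binding domain → coindexation would violate Principle B.
*Omar₄* and the pronoun do not c-command one another → neither Principle B nor Principle C is at stake; coindexation permitted.
*Tariq₅* and the pronoun do not c-command one another → neither Principle B nor Principle C is at stake; coindexation permitted.

{1, 2, 4, 5}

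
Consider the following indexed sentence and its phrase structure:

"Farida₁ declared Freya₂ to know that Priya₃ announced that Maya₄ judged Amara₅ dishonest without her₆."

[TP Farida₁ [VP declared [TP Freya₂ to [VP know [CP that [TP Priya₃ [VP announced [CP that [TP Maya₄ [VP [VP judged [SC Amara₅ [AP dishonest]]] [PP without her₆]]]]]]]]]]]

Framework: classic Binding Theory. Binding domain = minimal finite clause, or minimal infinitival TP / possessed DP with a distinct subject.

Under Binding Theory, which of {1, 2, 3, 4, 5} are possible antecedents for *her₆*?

{1, 2, 3, 5}

*her* is a pronoun, so Principle B applies: it must be free in its binding domain.
Binding domain of *her₆*: the embedded TP, whose subject is Maya₄.
*Farida₁* c-commands the pronoun but from outside its binding domain, and is not c-commanded by it → coindexation permitted.
*Freya₂* c-commands the pronoun but from outside its binding domain, and is not c-commanded by it → coindexation permitted.
*Priya₃* c-commands the pronoun but from outside its binding domain, and is not c-commanded by it → coindexation permitted.
*Maya₄* c-commands the pronoun within its binding domain → coindexation would violate Principle B.
*Amara₅* and the pronoun do not c-command one another → neither Principle B nor Principle C is at stake; coindexation permitted.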